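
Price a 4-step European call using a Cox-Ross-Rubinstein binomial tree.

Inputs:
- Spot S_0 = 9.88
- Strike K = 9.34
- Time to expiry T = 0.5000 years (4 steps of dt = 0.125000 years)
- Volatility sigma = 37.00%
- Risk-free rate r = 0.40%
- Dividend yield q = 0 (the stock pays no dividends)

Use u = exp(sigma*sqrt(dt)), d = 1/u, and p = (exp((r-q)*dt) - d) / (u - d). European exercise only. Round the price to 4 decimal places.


Answer: Price = V(0,0) = 1.3204

Derivation:
dt = T/N = 0.125000
u = exp(sigma*sqrt(dt)) = 1.139757; d = 1/u = 0.877380
p = (exp((r-q)*dt) - d) / (u - d) = 0.469249
Discount per step: exp(-r*dt) = 0.999500
Stock lattice S(k, i) with i counting down-moves:
  k=0: S(0,0) = 9.8800
  k=1: S(1,0) = 11.2608; S(1,1) = 8.6685
  k=2: S(2,0) = 12.8346; S(2,1) = 9.8800; S(2,2) = 7.6056
  k=3: S(3,0) = 14.6283; S(3,1) = 11.2608; S(3,2) = 8.6685; S(3,3) = 6.6730
  k=4: S(4,0) = 16.6727; S(4,1) = 12.8346; S(4,2) = 9.8800; S(4,3) = 7.6056; S(4,4) = 5.8548
Terminal payoffs V(N, i) = max(S_T - K, 0):
  V(4,0) = 7.332681; V(4,1) = 3.494566; V(4,2) = 0.540000; V(4,3) = 0.000000; V(4,4) = 0.000000
Backward induction: V(k, i) = exp(-r*dt) * [p * V(k+1, i) + (1-p) * V(k+1, i+1)].
  V(3,0) = exp(-r*dt) * [p*7.332681 + (1-p)*3.494566] = 5.292951
  V(3,1) = exp(-r*dt) * [p*3.494566 + (1-p)*0.540000] = 1.925464
  V(3,2) = exp(-r*dt) * [p*0.540000 + (1-p)*0.000000] = 0.253268
  V(3,3) = exp(-r*dt) * [p*0.000000 + (1-p)*0.000000] = 0.000000
  V(2,0) = exp(-r*dt) * [p*5.292951 + (1-p)*1.925464] = 3.503902
  V(2,1) = exp(-r*dt) * [p*1.925464 + (1-p)*0.253268] = 1.037426
  V(2,2) = exp(-r*dt) * [p*0.253268 + (1-p)*0.000000] = 0.118786
  V(1,0) = exp(-r*dt) * [p*3.503902 + (1-p)*1.037426] = 2.193720
  V(1,1) = exp(-r*dt) * [p*1.037426 + (1-p)*0.118786] = 0.549582
  V(0,0) = exp(-r*dt) * [p*2.193720 + (1-p)*0.549582] = 1.320432


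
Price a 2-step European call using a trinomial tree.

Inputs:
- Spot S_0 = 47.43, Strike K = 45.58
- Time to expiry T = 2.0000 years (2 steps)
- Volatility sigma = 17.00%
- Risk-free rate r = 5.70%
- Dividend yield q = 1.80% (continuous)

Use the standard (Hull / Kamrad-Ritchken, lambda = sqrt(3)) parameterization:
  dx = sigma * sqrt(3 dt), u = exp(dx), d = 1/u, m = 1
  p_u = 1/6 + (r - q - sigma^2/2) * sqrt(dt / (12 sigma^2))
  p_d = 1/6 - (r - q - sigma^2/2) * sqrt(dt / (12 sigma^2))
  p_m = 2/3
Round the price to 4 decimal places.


dt = T/N = 1.000000; dx = sigma*sqrt(3*dt) = 0.294449
u = exp(dx) = 1.342386; d = 1/u = 0.744942
p_u = 0.208355, p_m = 0.666667, p_d = 0.124979
Discount per step: exp(-r*dt) = 0.944594
Stock lattice S(k, j) with j the centered position index:
  k=0: S(0,+0) = 47.4300
  k=1: S(1,-1) = 35.3326; S(1,+0) = 47.4300; S(1,+1) = 63.6694
  k=2: S(2,-2) = 26.3208; S(2,-1) = 35.3326; S(2,+0) = 47.4300; S(2,+1) = 63.6694; S(2,+2) = 85.4689
Terminal payoffs V(N, j) = max(S_T - K, 0):
  V(2,-2) = 0.000000; V(2,-1) = 0.000000; V(2,+0) = 1.850000; V(2,+1) = 18.089369; V(2,+2) = 39.888870
Backward induction: V(k, j) = exp(-r*dt) * [p_u * V(k+1, j+1) + p_m * V(k+1, j) + p_d * V(k+1, j-1)]
  V(1,-1) = exp(-r*dt) * [p_u*1.850000 + p_m*0.000000 + p_d*0.000000] = 0.364100
  V(1,+0) = exp(-r*dt) * [p_u*18.089369 + p_m*1.850000 + p_d*0.000000] = 4.725180
  V(1,+1) = exp(-r*dt) * [p_u*39.888870 + p_m*18.089369 + p_d*1.850000] = 19.460362
  V(0,+0) = exp(-r*dt) * [p_u*19.460362 + p_m*4.725180 + p_d*0.364100] = 6.848575

Answer: Price = V(0,0) = 6.8486


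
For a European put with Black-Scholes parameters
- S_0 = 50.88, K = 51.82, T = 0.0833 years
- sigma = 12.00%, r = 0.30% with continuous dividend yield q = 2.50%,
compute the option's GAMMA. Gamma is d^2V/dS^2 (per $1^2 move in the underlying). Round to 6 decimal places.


Answer: Gamma = 0.192683

Derivation:
d1 = -0.5641579626; d2 = -0.5987920498
phi(d1) = 0.3402496600; exp(-qT) = 0.9979196669; exp(-rT) = 0.9997501312
Gamma = exp(-qT) * phi(d1) / (S * sigma * sqrt(T)) = 0.9979196669 * 0.3402496600 / (50.8800 * 0.1200 * 0.2886173938) = 0.192683


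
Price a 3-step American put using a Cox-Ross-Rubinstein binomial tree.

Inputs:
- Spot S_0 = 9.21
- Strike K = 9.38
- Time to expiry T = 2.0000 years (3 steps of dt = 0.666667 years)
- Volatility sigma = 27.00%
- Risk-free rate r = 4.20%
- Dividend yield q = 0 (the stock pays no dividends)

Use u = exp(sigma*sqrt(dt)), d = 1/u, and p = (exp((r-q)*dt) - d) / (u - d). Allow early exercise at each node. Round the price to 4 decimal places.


dt = T/N = 0.666667
u = exp(sigma*sqrt(dt)) = 1.246643; d = 1/u = 0.802154
p = (exp((r-q)*dt) - d) / (u - d) = 0.508993
Discount per step: exp(-r*dt) = 0.972388
Stock lattice S(k, i) with i counting down-moves:
  k=0: S(0,0) = 9.2100
  k=1: S(1,0) = 11.4816; S(1,1) = 7.3878
  k=2: S(2,0) = 14.3134; S(2,1) = 9.2100; S(2,2) = 5.9262
  k=3: S(3,0) = 17.8437; S(3,1) = 11.4816; S(3,2) = 7.3878; S(3,3) = 4.7537
Terminal payoffs V(N, i) = max(K - S_T, 0):
  V(3,0) = 0.000000; V(3,1) = 0.000000; V(3,2) = 1.992157; V(3,3) = 4.626279
Backward induction: V(k, i) = exp(-r*dt) * [p * V(k+1, i) + (1-p) * V(k+1, i+1)]; then take max(V_cont, immediate exercise) for American.
  V(2,0) = exp(-r*dt) * [p*0.000000 + (1-p)*0.000000] = 0.000000; exercise = 0.000000; V(2,0) = max -> 0.000000
  V(2,1) = exp(-r*dt) * [p*0.000000 + (1-p)*1.992157] = 0.951155; exercise = 0.170000; V(2,1) = max -> 0.951155
  V(2,2) = exp(-r*dt) * [p*1.992157 + (1-p)*4.626279] = 3.194812; exercise = 3.453809; V(2,2) = max -> 3.453809
  V(1,0) = exp(-r*dt) * [p*0.000000 + (1-p)*0.951155] = 0.454129; exercise = 0.000000; V(1,0) = max -> 0.454129
  V(1,1) = exp(-r*dt) * [p*0.951155 + (1-p)*3.453809] = 2.119784; exercise = 1.992157; V(1,1) = max -> 2.119784
  V(0,0) = exp(-r*dt) * [p*0.454129 + (1-p)*2.119784] = 1.236856; exercise = 0.170000; V(0,0) = max -> 1.236856

Answer: Price = V(0,0) = 1.2369


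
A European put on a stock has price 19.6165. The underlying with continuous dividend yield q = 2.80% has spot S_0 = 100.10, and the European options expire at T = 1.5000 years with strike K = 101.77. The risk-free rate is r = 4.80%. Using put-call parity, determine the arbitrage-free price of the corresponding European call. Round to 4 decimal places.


Put-call parity: C - P = S_0 * exp(-qT) - K * exp(-rT).
S_0 * exp(-qT) = 100.1000 * 0.95886978 = 95.98286504
K * exp(-rT) = 101.7700 * 0.93053090 = 94.70012927
C = P + S*exp(-qT) - K*exp(-rT)
C = 19.6165 + 95.98286504 - 94.70012927 = 20.8992

Answer: Call price = 20.8992


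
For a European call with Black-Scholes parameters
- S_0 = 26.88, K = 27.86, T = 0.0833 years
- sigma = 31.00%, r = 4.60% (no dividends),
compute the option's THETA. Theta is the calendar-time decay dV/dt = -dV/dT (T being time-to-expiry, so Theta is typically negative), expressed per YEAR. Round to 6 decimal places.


Answer: Theta = -5.923181

Derivation:
d1 = -0.3126707548; d2 = -0.4021421469
phi(d1) = 0.3799103278; exp(-qT) = 1.0000000000; exp(-rT) = 0.9961755320
Theta = -S*exp(-qT)*phi(d1)*sigma/(2*sqrt(T)) - r*K*exp(-rT)*N(d2) + q*S*exp(-qT)*N(d1)
N(d1) = 0.3772654083; N(d2) = 0.3437897081; sqrt(T) = 0.2886173938
Term 1 = -26.8800 * 1.0000000000 * 0.3799103278 * 0.3100 / (2 * 0.2886173938) = -5.4842792699
Term 2 = -0.0460 * 27.8600 * 0.9961755320 * 0.3437897081 = -0.4389021269
Term 3 = 0 (no dividend yield, q = 0)
Theta = -5.4842792699 + (-0.4389021269) + (0.0000000000) = -5.923181


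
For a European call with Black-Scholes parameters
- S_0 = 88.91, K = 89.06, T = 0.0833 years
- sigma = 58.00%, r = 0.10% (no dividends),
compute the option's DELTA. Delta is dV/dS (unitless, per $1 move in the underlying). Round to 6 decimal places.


Answer: Delta = 0.529545

Derivation:
d1 = 0.0741267858; d2 = -0.0932713026
phi(d1) = 0.3978477346; exp(-qT) = 1.0000000000; exp(-rT) = 0.9999167035
N(d1) = 0.5295452490
Delta = exp(-qT) * N(d1) = 1.0000000000 * 0.5295452490 = 0.529545


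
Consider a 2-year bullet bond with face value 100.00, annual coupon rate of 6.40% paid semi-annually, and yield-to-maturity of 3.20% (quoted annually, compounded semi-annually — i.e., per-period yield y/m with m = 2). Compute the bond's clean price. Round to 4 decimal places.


Coupon per period c = face * coupon_rate / m = 3.200000
Periods per year m = 2; per-period yield y/m = 0.016000
Number of cashflows N = 4
Cashflows (t years, CF_t, discount factor 1/(1+y/m)^(m*t), PV):
  t = 0.5000: CF_t = 3.200000, DF = 0.984252, PV = 3.149606
  t = 1.0000: CF_t = 3.200000, DF = 0.968752, PV = 3.100006
  t = 1.5000: CF_t = 3.200000, DF = 0.953496, PV = 3.051187
  t = 2.0000: CF_t = 103.200000, DF = 0.938480, PV = 96.851169
Price P = sum_t PV_t = 106.151968

Answer: Price = 106.1520


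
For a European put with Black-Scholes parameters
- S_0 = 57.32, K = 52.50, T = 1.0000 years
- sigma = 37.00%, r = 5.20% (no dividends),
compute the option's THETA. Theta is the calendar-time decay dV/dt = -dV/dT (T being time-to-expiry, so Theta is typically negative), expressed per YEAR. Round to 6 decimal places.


Answer: Theta = -2.512978

Derivation:
d1 = 0.5629363064; d2 = 0.1929363064
phi(d1) = 0.3404839893; exp(-qT) = 1.0000000000; exp(-rT) = 0.9493288668
Theta = -S*exp(-qT)*phi(d1)*sigma/(2*sqrt(T)) + r*K*exp(-rT)*N(-d2) - q*S*exp(-qT)*N(-d1)
N(-d1) = 0.2867391282; N(-d2) = 0.4235044254; sqrt(T) = 1.0000000000
Term 1 = -57.3200 * 1.0000000000 * 0.3404839893 * 0.3700 / (2 * 1.0000000000) = -3.6105603193
Term 2 = 0.0520 * 52.5000 * 0.9493288668 * 0.4235044254 = 1.0975827852
Term 3 = 0 (no dividend yield, q = 0)
Theta = -3.6105603193 + (1.0975827852) + (0.0000000000) = -2.512978


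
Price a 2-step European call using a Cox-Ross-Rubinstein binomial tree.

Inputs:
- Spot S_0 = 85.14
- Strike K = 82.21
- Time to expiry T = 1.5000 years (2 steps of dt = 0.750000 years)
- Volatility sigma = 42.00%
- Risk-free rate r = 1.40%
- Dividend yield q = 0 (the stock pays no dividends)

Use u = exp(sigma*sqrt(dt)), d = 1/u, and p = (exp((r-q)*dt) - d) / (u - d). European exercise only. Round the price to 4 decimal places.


Answer: Price = V(0,0) = 17.9716

Derivation:
dt = T/N = 0.750000
u = exp(sigma*sqrt(dt)) = 1.438687; d = 1/u = 0.695078
p = (exp((r-q)*dt) - d) / (u - d) = 0.424252
Discount per step: exp(-r*dt) = 0.989555
Stock lattice S(k, i) with i counting down-moves:
  k=0: S(0,0) = 85.1400
  k=1: S(1,0) = 122.4898; S(1,1) = 59.1790
  k=2: S(2,0) = 176.2244; S(2,1) = 85.1400; S(2,2) = 41.1340
Terminal payoffs V(N, i) = max(S_T - K, 0):
  V(2,0) = 94.014421; V(2,1) = 2.930000; V(2,2) = 0.000000
Backward induction: V(k, i) = exp(-r*dt) * [p * V(k+1, i) + (1-p) * V(k+1, i+1)].
  V(1,0) = exp(-r*dt) * [p*94.014421 + (1-p)*2.930000] = 41.138473
  V(1,1) = exp(-r*dt) * [p*2.930000 + (1-p)*0.000000] = 1.230073
  V(0,0) = exp(-r*dt) * [p*41.138473 + (1-p)*1.230073] = 17.971576


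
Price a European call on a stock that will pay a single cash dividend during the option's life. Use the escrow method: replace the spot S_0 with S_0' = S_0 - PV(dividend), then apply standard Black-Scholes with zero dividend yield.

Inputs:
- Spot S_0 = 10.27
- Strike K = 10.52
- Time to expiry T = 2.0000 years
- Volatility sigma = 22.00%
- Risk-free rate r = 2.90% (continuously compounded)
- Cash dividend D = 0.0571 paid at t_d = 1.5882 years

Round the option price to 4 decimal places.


PV(D) = D * exp(-r * t_d) = 0.0571 * 0.95498676 = 0.05452974
S_0' = S_0 - PV(D) = 10.2700 - 0.05452974 = 10.21547026
d1 = (ln(S_0'/K) + (r + sigma^2/2)*T) / (sigma*sqrt(T)) = 0.24756791
d2 = d1 - sigma*sqrt(T) = -0.06355908
exp(-rT) = 0.94364995
N(d1) = 0.59776563; N(d2) = 0.47466066
C = S_0' * N(d1) - K * exp(-rT) * N(d2) = 10.21547026 * 0.59776563 - 10.5200 * 0.94364995 * 0.47466066 = 1.3944

Answer: Price = 1.3944


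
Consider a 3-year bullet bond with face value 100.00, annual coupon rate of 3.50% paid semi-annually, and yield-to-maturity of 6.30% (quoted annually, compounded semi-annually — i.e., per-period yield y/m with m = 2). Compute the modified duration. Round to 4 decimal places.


Answer: Modified duration = 2.7803

Derivation:
Coupon per period c = face * coupon_rate / m = 1.750000
Periods per year m = 2; per-period yield y/m = 0.031500
Number of cashflows N = 6
Cashflows (t years, CF_t, discount factor 1/(1+y/m)^(m*t), PV):
  t = 0.5000: CF_t = 1.750000, DF = 0.969462, PV = 1.696558
  t = 1.0000: CF_t = 1.750000, DF = 0.939856, PV = 1.644749
  t = 1.5000: CF_t = 1.750000, DF = 0.911155, PV = 1.594521
  t = 2.0000: CF_t = 1.750000, DF = 0.883330, PV = 1.545828
  t = 2.5000: CF_t = 1.750000, DF = 0.856355, PV = 1.498621
  t = 3.0000: CF_t = 101.750000, DF = 0.830204, PV = 84.473215
Price P = sum_t PV_t = 92.453493
First compute Macaulay numerator sum_t t * PV_t:
  t * PV_t at t = 0.5000: 0.848279
  t * PV_t at t = 1.0000: 1.644749
  t * PV_t at t = 1.5000: 2.391782
  t * PV_t at t = 2.0000: 3.091656
  t * PV_t at t = 2.5000: 3.746553
  t * PV_t at t = 3.0000: 253.419645
Macaulay duration D = 265.142664 / 92.453493 = 2.867849
Modified duration = D / (1 + y/m) = 2.867849 / (1 + 0.031500) = 2.780271


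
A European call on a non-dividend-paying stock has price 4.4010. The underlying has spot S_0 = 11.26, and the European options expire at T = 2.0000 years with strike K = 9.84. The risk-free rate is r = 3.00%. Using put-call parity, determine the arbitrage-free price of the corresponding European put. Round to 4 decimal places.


Answer: Put price = 2.4080

Derivation:
Put-call parity: C - P = S_0 * exp(-qT) - K * exp(-rT).
S_0 * exp(-qT) = 11.2600 * 1.00000000 = 11.26000000
K * exp(-rT) = 9.8400 * 0.94176453 = 9.26696301
P = C - S*exp(-qT) + K*exp(-rT)
P = 4.4010 - 11.26000000 + 9.26696301 = 2.4080


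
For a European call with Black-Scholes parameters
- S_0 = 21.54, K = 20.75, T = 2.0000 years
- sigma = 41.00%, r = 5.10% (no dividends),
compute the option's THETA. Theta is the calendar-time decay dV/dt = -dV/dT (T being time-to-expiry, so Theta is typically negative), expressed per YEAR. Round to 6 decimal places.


Answer: Theta = -1.541200

Derivation:
d1 = 0.5302704562; d2 = -0.0495571044
phi(d1) = 0.3466180203; exp(-qT) = 1.0000000000; exp(-rT) = 0.9030295517
Theta = -S*exp(-qT)*phi(d1)*sigma/(2*sqrt(T)) - r*K*exp(-rT)*N(d2) + q*S*exp(-qT)*N(d1)
N(d1) = 0.7020377863; N(d2) = 0.4802376652; sqrt(T) = 1.4142135624
Term 1 = -21.5400 * 1.0000000000 * 0.3466180203 * 0.4100 / (2 * 1.4142135624) = -1.0822701980
Term 2 = -0.0510 * 20.7500 * 0.9030295517 * 0.4802376652 = -0.4589300113
Term 3 = 0 (no dividend yield, q = 0)
Theta = -1.0822701980 + (-0.4589300113) + (0.0000000000) = -1.541200


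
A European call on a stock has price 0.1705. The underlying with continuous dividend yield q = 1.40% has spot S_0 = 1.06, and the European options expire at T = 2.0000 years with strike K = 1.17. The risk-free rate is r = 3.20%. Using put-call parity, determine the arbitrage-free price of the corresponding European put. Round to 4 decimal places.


Answer: Put price = 0.2372

Derivation:
Put-call parity: C - P = S_0 * exp(-qT) - K * exp(-rT).
S_0 * exp(-qT) = 1.0600 * 0.97238837 = 1.03073167
K * exp(-rT) = 1.1700 * 0.93800500 = 1.09746585
P = C - S*exp(-qT) + K*exp(-rT)
P = 0.1705 - 1.03073167 + 1.09746585 = 0.2372


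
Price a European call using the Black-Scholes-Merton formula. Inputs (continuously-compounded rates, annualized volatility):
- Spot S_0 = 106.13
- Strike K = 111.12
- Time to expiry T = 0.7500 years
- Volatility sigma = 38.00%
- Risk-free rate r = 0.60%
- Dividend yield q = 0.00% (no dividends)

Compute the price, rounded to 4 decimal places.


Answer: Price = 12.0301

Derivation:
d1 = (ln(S/K) + (r - q + 0.5*sigma^2) * T) / (sigma * sqrt(T)) = 0.03860364
d2 = d1 - sigma * sqrt(T) = -0.29048601
exp(-rT) = 0.99551011; exp(-qT) = 1.00000000
C = S_0 * exp(-qT) * N(d1) - K * exp(-rT) * N(d2)
N(d1) = 0.51539680; N(d2) = 0.38572223
C = 106.1300 * 1.00000000 * 0.51539680 - 111.1200 * 0.99551011 * 0.38572223 = 12.0301


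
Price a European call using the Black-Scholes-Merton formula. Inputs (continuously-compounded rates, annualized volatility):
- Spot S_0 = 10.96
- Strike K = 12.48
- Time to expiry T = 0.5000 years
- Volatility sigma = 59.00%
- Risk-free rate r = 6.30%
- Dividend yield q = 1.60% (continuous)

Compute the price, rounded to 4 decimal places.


d1 = (ln(S/K) + (r - q + 0.5*sigma^2) * T) / (sigma * sqrt(T)) = -0.04638161
d2 = d1 - sigma * sqrt(T) = -0.46357461
exp(-rT) = 0.96899096; exp(-qT) = 0.99203191
C = S_0 * exp(-qT) * N(d1) - K * exp(-rT) * N(d2)
N(d1) = 0.48150305; N(d2) = 0.32147628
C = 10.9600 * 0.99203191 * 0.48150305 - 12.4800 * 0.96899096 * 0.32147628 = 1.3476

Answer: Price = 1.3476


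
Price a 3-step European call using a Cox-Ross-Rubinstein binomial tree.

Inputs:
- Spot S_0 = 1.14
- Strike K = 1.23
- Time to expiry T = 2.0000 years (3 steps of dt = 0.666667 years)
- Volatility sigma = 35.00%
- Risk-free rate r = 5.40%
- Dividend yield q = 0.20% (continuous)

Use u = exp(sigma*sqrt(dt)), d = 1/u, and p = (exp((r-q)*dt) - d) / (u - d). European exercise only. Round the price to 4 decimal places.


Answer: Price = V(0,0) = 0.2484

Derivation:
dt = T/N = 0.666667
u = exp(sigma*sqrt(dt)) = 1.330791; d = 1/u = 0.751433
p = (exp((r-q)*dt) - d) / (u - d) = 0.489924
Discount per step: exp(-r*dt) = 0.964640
Stock lattice S(k, i) with i counting down-moves:
  k=0: S(0,0) = 1.1400
  k=1: S(1,0) = 1.5171; S(1,1) = 0.8566
  k=2: S(2,0) = 2.0189; S(2,1) = 1.1400; S(2,2) = 0.6437
  k=3: S(3,0) = 2.6868; S(3,1) = 1.5171; S(3,2) = 0.8566; S(3,3) = 0.4837
Terminal payoffs V(N, i) = max(S_T - K, 0):
  V(3,0) = 1.456797; V(3,1) = 0.287102; V(3,2) = 0.000000; V(3,3) = 0.000000
Backward induction: V(k, i) = exp(-r*dt) * [p * V(k+1, i) + (1-p) * V(k+1, i+1)].
  V(2,0) = exp(-r*dt) * [p*1.456797 + (1-p)*0.287102] = 0.829749
  V(2,1) = exp(-r*dt) * [p*0.287102 + (1-p)*0.000000] = 0.135685
  V(2,2) = exp(-r*dt) * [p*0.000000 + (1-p)*0.000000] = 0.000000
  V(1,0) = exp(-r*dt) * [p*0.829749 + (1-p)*0.135685] = 0.458902
  V(1,1) = exp(-r*dt) * [p*0.135685 + (1-p)*0.000000] = 0.064125
  V(0,0) = exp(-r*dt) * [p*0.458902 + (1-p)*0.064125] = 0.248429


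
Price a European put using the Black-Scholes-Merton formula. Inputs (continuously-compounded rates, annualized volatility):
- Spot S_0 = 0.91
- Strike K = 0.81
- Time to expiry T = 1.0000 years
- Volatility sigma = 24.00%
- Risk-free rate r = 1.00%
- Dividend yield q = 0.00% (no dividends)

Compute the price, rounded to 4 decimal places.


d1 = (ln(S/K) + (r - q + 0.5*sigma^2) * T) / (sigma * sqrt(T)) = 0.64670980
d2 = d1 - sigma * sqrt(T) = 0.40670980
exp(-rT) = 0.99004983; exp(-qT) = 1.00000000
P = K * exp(-rT) * N(-d2) - S_0 * exp(-qT) * N(-d1)
N(-d1) = 0.25890989; N(-d2) = 0.34211057
P = 0.8100 * 0.99004983 * 0.34211057 - 0.9100 * 1.00000000 * 0.25890989 = 0.0387

Answer: Price = 0.0387


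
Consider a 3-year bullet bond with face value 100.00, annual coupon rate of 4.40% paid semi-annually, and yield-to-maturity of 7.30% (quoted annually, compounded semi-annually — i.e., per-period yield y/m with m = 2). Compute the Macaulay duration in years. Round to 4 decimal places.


Coupon per period c = face * coupon_rate / m = 2.200000
Periods per year m = 2; per-period yield y/m = 0.036500
Number of cashflows N = 6
Cashflows (t years, CF_t, discount factor 1/(1+y/m)^(m*t), PV):
  t = 0.5000: CF_t = 2.200000, DF = 0.964785, PV = 2.122528
  t = 1.0000: CF_t = 2.200000, DF = 0.930811, PV = 2.047784
  t = 1.5000: CF_t = 2.200000, DF = 0.898033, PV = 1.975672
  t = 2.0000: CF_t = 2.200000, DF = 0.866409, PV = 1.906099
  t = 2.5000: CF_t = 2.200000, DF = 0.835898, PV = 1.838976
  t = 3.0000: CF_t = 102.200000, DF = 0.806462, PV = 82.420464
Price P = sum_t PV_t = 92.311523
Macaulay numerator sum_t t * PV_t:
  t * PV_t at t = 0.5000: 1.061264
  t * PV_t at t = 1.0000: 2.047784
  t * PV_t at t = 1.5000: 2.963507
  t * PV_t at t = 2.0000: 3.812198
  t * PV_t at t = 2.5000: 4.597441
  t * PV_t at t = 3.0000: 247.261393
Macaulay duration D = (sum_t t * PV_t) / P = 261.743587 / 92.311523 = 2.835438

Answer: Macaulay duration = 2.8354 years


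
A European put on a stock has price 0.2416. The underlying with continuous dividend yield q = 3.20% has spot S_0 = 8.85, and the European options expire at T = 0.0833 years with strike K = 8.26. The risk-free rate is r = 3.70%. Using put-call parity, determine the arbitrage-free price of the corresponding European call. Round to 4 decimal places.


Put-call parity: C - P = S_0 * exp(-qT) - K * exp(-rT).
S_0 * exp(-qT) = 8.8500 * 0.99733795 = 8.82644085
K * exp(-rT) = 8.2600 * 0.99692264 = 8.23458105
C = P + S*exp(-qT) - K*exp(-rT)
C = 0.2416 + 8.82644085 - 8.23458105 = 0.8335

Answer: Call price = 0.8335


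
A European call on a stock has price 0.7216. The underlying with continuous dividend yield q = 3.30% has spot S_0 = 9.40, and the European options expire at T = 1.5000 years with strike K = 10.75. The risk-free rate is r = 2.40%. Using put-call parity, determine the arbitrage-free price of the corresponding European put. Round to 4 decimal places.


Answer: Put price = 2.1455

Derivation:
Put-call parity: C - P = S_0 * exp(-qT) - K * exp(-rT).
S_0 * exp(-qT) = 9.4000 * 0.95170516 = 8.94602849
K * exp(-rT) = 10.7500 * 0.96464029 = 10.36988315
P = C - S*exp(-qT) + K*exp(-rT)
P = 0.7216 - 8.94602849 + 10.36988315 = 2.1455


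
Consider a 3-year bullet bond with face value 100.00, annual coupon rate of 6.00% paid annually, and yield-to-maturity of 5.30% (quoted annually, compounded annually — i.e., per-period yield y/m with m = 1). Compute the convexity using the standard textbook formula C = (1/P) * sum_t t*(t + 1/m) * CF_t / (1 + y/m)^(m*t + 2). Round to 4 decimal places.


Answer: Convexity = 10.0307

Derivation:
Coupon per period c = face * coupon_rate / m = 6.000000
Periods per year m = 1; per-period yield y/m = 0.053000
Number of cashflows N = 3
Cashflows (t years, CF_t, discount factor 1/(1+y/m)^(m*t), PV):
  t = 1.0000: CF_t = 6.000000, DF = 0.949668, PV = 5.698006
  t = 2.0000: CF_t = 6.000000, DF = 0.901869, PV = 5.411211
  t = 3.0000: CF_t = 106.000000, DF = 0.856475, PV = 90.786391
Price P = sum_t PV_t = 101.895608
Convexity numerator sum_t t*(t + 1/m) * CF_t / (1+y/m)^(m*t + 2):
  t = 1.0000: term = 10.277705
  t = 2.0000: term = 29.281210
  t = 3.0000: term = 982.528723
Convexity = (1/P) * sum = 1022.087638 / 101.895608 = 10.030733


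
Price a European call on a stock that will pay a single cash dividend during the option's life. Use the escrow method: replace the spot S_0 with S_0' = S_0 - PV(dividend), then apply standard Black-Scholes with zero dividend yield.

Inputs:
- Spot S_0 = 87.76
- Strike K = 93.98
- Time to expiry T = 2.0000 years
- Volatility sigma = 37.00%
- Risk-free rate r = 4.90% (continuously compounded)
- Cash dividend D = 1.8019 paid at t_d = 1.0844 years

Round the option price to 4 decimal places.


PV(D) = D * exp(-r * t_d) = 1.8019 * 0.94825142 = 1.70865424
S_0' = S_0 - PV(D) = 87.7600 - 1.70865424 = 86.05134576
d1 = (ln(S_0'/K) + (r + sigma^2/2)*T) / (sigma*sqrt(T)) = 0.28047709
d2 = d1 - sigma*sqrt(T) = -0.24278193
exp(-rT) = 0.90664890
N(d1) = 0.61044425; N(d2) = 0.40408717
C = S_0' * N(d1) - K * exp(-rT) * N(d2) = 86.05134576 * 0.61044425 - 93.9800 * 0.90664890 * 0.40408717 = 18.0985

Answer: Price = 18.0985


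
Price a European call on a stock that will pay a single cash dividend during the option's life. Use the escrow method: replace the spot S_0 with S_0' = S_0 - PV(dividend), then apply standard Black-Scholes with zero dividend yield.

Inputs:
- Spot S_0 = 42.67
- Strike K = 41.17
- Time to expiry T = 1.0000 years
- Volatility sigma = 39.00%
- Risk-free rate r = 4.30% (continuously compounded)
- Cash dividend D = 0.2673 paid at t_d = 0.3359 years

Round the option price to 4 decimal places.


PV(D) = D * exp(-r * t_d) = 0.2673 * 0.98566011 = 0.26346695
S_0' = S_0 - PV(D) = 42.6700 - 0.26346695 = 42.40653305
d1 = (ln(S_0'/K) + (r + sigma^2/2)*T) / (sigma*sqrt(T)) = 0.38113486
d2 = d1 - sigma*sqrt(T) = -0.00886514
exp(-rT) = 0.95791139
N(d1) = 0.64844841; N(d2) = 0.49646337
C = S_0' * N(d1) - K * exp(-rT) * N(d2) = 42.40653305 * 0.64844841 - 41.1700 * 0.95791139 * 0.49646337 = 7.9193

Answer: Price = 7.9193


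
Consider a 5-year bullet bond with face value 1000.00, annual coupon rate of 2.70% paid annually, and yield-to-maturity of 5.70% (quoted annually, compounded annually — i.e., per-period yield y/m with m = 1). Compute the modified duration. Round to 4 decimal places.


Coupon per period c = face * coupon_rate / m = 27.000000
Periods per year m = 1; per-period yield y/m = 0.057000
Number of cashflows N = 5
Cashflows (t years, CF_t, discount factor 1/(1+y/m)^(m*t), PV):
  t = 1.0000: CF_t = 27.000000, DF = 0.946074, PV = 25.543992
  t = 2.0000: CF_t = 27.000000, DF = 0.895056, PV = 24.166502
  t = 3.0000: CF_t = 27.000000, DF = 0.846789, PV = 22.863294
  t = 4.0000: CF_t = 27.000000, DF = 0.801125, PV = 21.630363
  t = 5.0000: CF_t = 1027.000000, DF = 0.757923, PV = 778.386880
Price P = sum_t PV_t = 872.591032
First compute Macaulay numerator sum_t t * PV_t:
  t * PV_t at t = 1.0000: 25.543992
  t * PV_t at t = 2.0000: 48.333004
  t * PV_t at t = 3.0000: 68.589882
  t * PV_t at t = 4.0000: 86.521453
  t * PV_t at t = 5.0000: 3891.934399
Macaulay duration D = 4120.922731 / 872.591032 = 4.722628
Modified duration = D / (1 + y/m) = 4.722628 / (1 + 0.057000) = 4.467954

Answer: Modified duration = 4.4680


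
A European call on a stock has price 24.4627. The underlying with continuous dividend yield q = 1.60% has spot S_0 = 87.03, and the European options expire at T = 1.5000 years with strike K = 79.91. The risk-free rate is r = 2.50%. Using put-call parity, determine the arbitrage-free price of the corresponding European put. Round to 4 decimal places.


Put-call parity: C - P = S_0 * exp(-qT) - K * exp(-rT).
S_0 * exp(-qT) = 87.0300 * 0.97628571 = 84.96614532
K * exp(-rT) = 79.9100 * 0.96319442 = 76.96886592
P = C - S*exp(-qT) + K*exp(-rT)
P = 24.4627 - 84.96614532 + 76.96886592 = 16.4654

Answer: Put price = 16.4654


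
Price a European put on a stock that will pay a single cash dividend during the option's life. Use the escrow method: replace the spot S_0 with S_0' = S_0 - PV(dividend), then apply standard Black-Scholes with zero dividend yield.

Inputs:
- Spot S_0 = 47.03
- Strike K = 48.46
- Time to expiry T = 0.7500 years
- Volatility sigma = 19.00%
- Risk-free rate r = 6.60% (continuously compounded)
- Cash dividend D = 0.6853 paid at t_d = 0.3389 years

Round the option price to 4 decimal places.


PV(D) = D * exp(-r * t_d) = 0.6853 * 0.97788090 = 0.67014178
S_0' = S_0 - PV(D) = 47.0300 - 0.67014178 = 46.35985822
d1 = (ln(S_0'/K) + (r + sigma^2/2)*T) / (sigma*sqrt(T)) = 0.11384585
d2 = d1 - sigma*sqrt(T) = -0.05069898
exp(-rT) = 0.95170516
N(-d1) = 0.45468000; N(-d2) = 0.52021731
P = K * exp(-rT) * N(-d2) - S_0' * N(-d1) = 48.4600 * 0.95170516 * 0.52021731 - 46.35985822 * 0.45468000 = 2.9133

Answer: Price = 2.9133


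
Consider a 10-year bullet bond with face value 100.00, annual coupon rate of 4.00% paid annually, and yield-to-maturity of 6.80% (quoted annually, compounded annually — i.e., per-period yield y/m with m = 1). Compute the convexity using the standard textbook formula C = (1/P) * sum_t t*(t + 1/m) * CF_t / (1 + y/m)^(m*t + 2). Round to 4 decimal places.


Answer: Convexity = 73.9971

Derivation:
Coupon per period c = face * coupon_rate / m = 4.000000
Periods per year m = 1; per-period yield y/m = 0.068000
Number of cashflows N = 10
Cashflows (t years, CF_t, discount factor 1/(1+y/m)^(m*t), PV):
  t = 1.0000: CF_t = 4.000000, DF = 0.936330, PV = 3.745318
  t = 2.0000: CF_t = 4.000000, DF = 0.876713, PV = 3.506852
  t = 3.0000: CF_t = 4.000000, DF = 0.820892, PV = 3.283570
  t = 4.0000: CF_t = 4.000000, DF = 0.768626, PV = 3.074503
  t = 5.0000: CF_t = 4.000000, DF = 0.719687, PV = 2.878749
  t = 6.0000: CF_t = 4.000000, DF = 0.673864, PV = 2.695457
  t = 7.0000: CF_t = 4.000000, DF = 0.630959, PV = 2.523837
  t = 8.0000: CF_t = 4.000000, DF = 0.590786, PV = 2.363143
  t = 9.0000: CF_t = 4.000000, DF = 0.553170, PV = 2.212681
  t = 10.0000: CF_t = 104.000000, DF = 0.517950, PV = 53.866755
Price P = sum_t PV_t = 80.150864
Convexity numerator sum_t t*(t + 1/m) * CF_t / (1+y/m)^(m*t + 2):
  t = 1.0000: term = 6.567139
  t = 2.0000: term = 18.447021
  t = 3.0000: term = 34.544982
  t = 4.0000: term = 53.909148
  t = 5.0000: term = 75.715096
  t = 6.0000: term = 99.251998
  t = 7.0000: term = 123.910110
  t = 8.0000: term = 149.169475
  t = 9.0000: term = 174.589741
  t = 10.0000: term = 5194.825840
Convexity = (1/P) * sum = 5930.930552 / 80.150864 = 73.997088


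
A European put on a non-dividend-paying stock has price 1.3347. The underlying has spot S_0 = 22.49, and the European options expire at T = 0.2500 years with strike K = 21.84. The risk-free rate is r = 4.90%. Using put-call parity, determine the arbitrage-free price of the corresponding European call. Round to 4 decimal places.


Answer: Call price = 2.2506

Derivation:
Put-call parity: C - P = S_0 * exp(-qT) - K * exp(-rT).
S_0 * exp(-qT) = 22.4900 * 1.00000000 = 22.49000000
K * exp(-rT) = 21.8400 * 0.98782473 = 21.57409201
C = P + S*exp(-qT) - K*exp(-rT)
C = 1.3347 + 22.49000000 - 21.57409201 = 2.2506


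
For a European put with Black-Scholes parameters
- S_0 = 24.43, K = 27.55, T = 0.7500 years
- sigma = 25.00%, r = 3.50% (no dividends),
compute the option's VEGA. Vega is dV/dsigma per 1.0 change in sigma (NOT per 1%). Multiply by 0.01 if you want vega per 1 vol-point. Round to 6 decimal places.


d1 = -0.3256401026; d2 = -0.5421464535
phi(d1) = 0.3783410387; exp(-qT) = 1.0000000000; exp(-rT) = 0.9740915363
Vega = S * exp(-qT) * phi(d1) * sqrt(T) = 24.4300 * 1.0000000000 * 0.3783410387 * 0.8660254038 = 8.004562

Answer: Vega = 8.004562


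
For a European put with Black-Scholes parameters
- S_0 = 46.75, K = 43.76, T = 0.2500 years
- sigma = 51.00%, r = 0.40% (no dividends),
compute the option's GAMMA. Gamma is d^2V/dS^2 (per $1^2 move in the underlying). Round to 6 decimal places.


d1 = 0.3906141083; d2 = 0.1356141083
phi(d1) = 0.3696390744; exp(-qT) = 1.0000000000; exp(-rT) = 0.9990004998
Gamma = exp(-qT) * phi(d1) / (S * sigma * sqrt(T)) = 1.0000000000 * 0.3696390744 / (46.7500 * 0.5100 * 0.5000000000) = 0.031007

Answer: Gamma = 0.031007


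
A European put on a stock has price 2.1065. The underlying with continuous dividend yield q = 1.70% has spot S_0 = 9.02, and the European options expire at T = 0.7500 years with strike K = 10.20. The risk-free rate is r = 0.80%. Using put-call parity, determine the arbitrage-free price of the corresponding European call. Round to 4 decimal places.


Answer: Call price = 0.8732

Derivation:
Put-call parity: C - P = S_0 * exp(-qT) - K * exp(-rT).
S_0 * exp(-qT) = 9.0200 * 0.98733094 = 8.90572505
K * exp(-rT) = 10.2000 * 0.99401796 = 10.13898323
C = P + S*exp(-qT) - K*exp(-rT)
C = 2.1065 + 8.90572505 - 10.13898323 = 0.8732


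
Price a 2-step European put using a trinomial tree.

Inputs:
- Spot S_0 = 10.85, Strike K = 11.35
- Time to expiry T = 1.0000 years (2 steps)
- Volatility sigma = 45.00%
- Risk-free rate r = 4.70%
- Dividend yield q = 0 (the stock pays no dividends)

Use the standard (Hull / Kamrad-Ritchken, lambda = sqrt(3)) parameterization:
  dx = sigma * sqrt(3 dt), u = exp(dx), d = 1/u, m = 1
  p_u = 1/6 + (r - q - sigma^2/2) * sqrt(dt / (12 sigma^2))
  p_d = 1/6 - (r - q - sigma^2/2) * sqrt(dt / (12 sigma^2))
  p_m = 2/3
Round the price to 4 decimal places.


dt = T/N = 0.500000; dx = sigma*sqrt(3*dt) = 0.551135
u = exp(dx) = 1.735222; d = 1/u = 0.576295
p_u = 0.142058, p_m = 0.666667, p_d = 0.191275
Discount per step: exp(-r*dt) = 0.976774
Stock lattice S(k, j) with j the centered position index:
  k=0: S(0,+0) = 10.8500
  k=1: S(1,-1) = 6.2528; S(1,+0) = 10.8500; S(1,+1) = 18.8272
  k=2: S(2,-2) = 3.6035; S(2,-1) = 6.2528; S(2,+0) = 10.8500; S(2,+1) = 18.8272; S(2,+2) = 32.6693
Terminal payoffs V(N, j) = max(K - S_T, 0):
  V(2,-2) = 7.746539; V(2,-1) = 5.097197; V(2,+0) = 0.500000; V(2,+1) = 0.000000; V(2,+2) = 0.000000
Backward induction: V(k, j) = exp(-r*dt) * [p_u * V(k+1, j+1) + p_m * V(k+1, j) + p_d * V(k+1, j-1)]
  V(1,-1) = exp(-r*dt) * [p_u*0.500000 + p_m*5.097197 + p_d*7.746539] = 4.835890
  V(1,+0) = exp(-r*dt) * [p_u*0.000000 + p_m*0.500000 + p_d*5.097197] = 1.277913
  V(1,+1) = exp(-r*dt) * [p_u*0.000000 + p_m*0.000000 + p_d*0.500000] = 0.093416
  V(0,+0) = exp(-r*dt) * [p_u*0.093416 + p_m*1.277913 + p_d*4.835890] = 1.748618

Answer: Price = V(0,0) = 1.7486


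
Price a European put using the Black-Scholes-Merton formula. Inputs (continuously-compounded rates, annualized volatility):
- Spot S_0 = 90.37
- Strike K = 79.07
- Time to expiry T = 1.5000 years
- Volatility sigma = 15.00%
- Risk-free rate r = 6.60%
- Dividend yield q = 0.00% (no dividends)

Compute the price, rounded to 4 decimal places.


d1 = (ln(S/K) + (r - q + 0.5*sigma^2) * T) / (sigma * sqrt(T)) = 1.35785460
d2 = d1 - sigma * sqrt(T) = 1.17414287
exp(-rT) = 0.90574271; exp(-qT) = 1.00000000
P = K * exp(-rT) * N(-d2) - S_0 * exp(-qT) * N(-d1)
N(-d1) = 0.08725491; N(-d2) = 0.12016890
P = 79.0700 * 0.90574271 * 0.12016890 - 90.3700 * 1.00000000 * 0.08725491 = 0.7209

Answer: Price = 0.7209


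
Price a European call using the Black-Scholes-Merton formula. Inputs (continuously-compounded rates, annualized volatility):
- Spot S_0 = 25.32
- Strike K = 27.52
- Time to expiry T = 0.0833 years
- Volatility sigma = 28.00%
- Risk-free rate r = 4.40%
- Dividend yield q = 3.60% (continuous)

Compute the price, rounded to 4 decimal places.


Answer: Price = 0.1695

Derivation:
d1 = (ln(S/K) + (r - q + 0.5*sigma^2) * T) / (sigma * sqrt(T)) = -0.98235164
d2 = d1 - sigma * sqrt(T) = -1.06316451
exp(-rT) = 0.99634151; exp(-qT) = 0.99700569
C = S_0 * exp(-qT) * N(d1) - K * exp(-rT) * N(d2)
N(d1) = 0.16296332; N(d2) = 0.14385368
C = 25.3200 * 0.99700569 * 0.16296332 - 27.5200 * 0.99634151 * 0.14385368 = 0.1695


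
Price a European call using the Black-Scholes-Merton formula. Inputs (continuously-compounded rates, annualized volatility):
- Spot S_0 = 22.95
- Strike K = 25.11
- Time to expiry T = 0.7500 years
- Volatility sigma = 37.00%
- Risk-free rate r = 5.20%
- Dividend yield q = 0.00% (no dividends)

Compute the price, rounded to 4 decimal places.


Answer: Price = 2.4353

Derivation:
d1 = (ln(S/K) + (r - q + 0.5*sigma^2) * T) / (sigma * sqrt(T)) = 0.00121482
d2 = d1 - sigma * sqrt(T) = -0.31921458
exp(-rT) = 0.96175071; exp(-qT) = 1.00000000
C = S_0 * exp(-qT) * N(d1) - K * exp(-rT) * N(d2)
N(d1) = 0.50048464; N(d2) = 0.37478190
C = 22.9500 * 1.00000000 * 0.50048464 - 25.1100 * 0.96175071 * 0.37478190 = 2.4353


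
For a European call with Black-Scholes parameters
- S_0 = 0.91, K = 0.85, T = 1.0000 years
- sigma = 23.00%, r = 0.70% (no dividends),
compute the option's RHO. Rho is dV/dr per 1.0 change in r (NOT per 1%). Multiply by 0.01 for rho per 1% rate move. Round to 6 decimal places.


d1 = 0.4419923914; d2 = 0.2119923914
phi(d1) = 0.3618168370; exp(-qT) = 1.0000000000; exp(-rT) = 0.9930244429
N(d2) = 0.5839435149
Rho = K*T*exp(-rT)*N(d2) = 0.8500 * 1.0000 * 0.9930244429 * 0.5839435149 = 0.492890

Answer: Rho = 0.492890


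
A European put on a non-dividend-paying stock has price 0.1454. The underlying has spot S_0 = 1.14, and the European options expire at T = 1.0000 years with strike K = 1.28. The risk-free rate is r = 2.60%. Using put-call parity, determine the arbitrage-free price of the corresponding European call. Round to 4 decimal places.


Put-call parity: C - P = S_0 * exp(-qT) - K * exp(-rT).
S_0 * exp(-qT) = 1.1400 * 1.00000000 = 1.14000000
K * exp(-rT) = 1.2800 * 0.97433509 = 1.24714891
C = P + S*exp(-qT) - K*exp(-rT)
C = 0.1454 + 1.14000000 - 1.24714891 = 0.0383

Answer: Call price = 0.0383


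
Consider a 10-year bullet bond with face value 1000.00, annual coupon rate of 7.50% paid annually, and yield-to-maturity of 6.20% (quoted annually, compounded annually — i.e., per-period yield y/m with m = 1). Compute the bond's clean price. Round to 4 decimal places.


Coupon per period c = face * coupon_rate / m = 75.000000
Periods per year m = 1; per-period yield y/m = 0.062000
Number of cashflows N = 10
Cashflows (t years, CF_t, discount factor 1/(1+y/m)^(m*t), PV):
  t = 1.0000: CF_t = 75.000000, DF = 0.941620, PV = 70.621469
  t = 2.0000: CF_t = 75.000000, DF = 0.886647, PV = 66.498558
  t = 3.0000: CF_t = 75.000000, DF = 0.834885, PV = 62.616345
  t = 4.0000: CF_t = 75.000000, DF = 0.786144, PV = 58.960777
  t = 5.0000: CF_t = 75.000000, DF = 0.740248, PV = 55.518622
  t = 6.0000: CF_t = 75.000000, DF = 0.697032, PV = 52.277422
  t = 7.0000: CF_t = 75.000000, DF = 0.656339, PV = 49.225444
  t = 8.0000: CF_t = 75.000000, DF = 0.618022, PV = 46.351643
  t = 9.0000: CF_t = 75.000000, DF = 0.581942, PV = 43.645615
  t = 10.0000: CF_t = 1075.000000, DF = 0.547968, PV = 589.065105
Price P = sum_t PV_t = 1094.781000

Answer: Price = 1094.7810


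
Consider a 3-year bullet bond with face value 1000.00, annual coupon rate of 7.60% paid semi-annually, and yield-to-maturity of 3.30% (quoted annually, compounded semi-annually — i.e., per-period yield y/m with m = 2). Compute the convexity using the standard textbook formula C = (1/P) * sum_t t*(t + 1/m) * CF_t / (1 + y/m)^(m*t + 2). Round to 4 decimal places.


Answer: Convexity = 9.0603

Derivation:
Coupon per period c = face * coupon_rate / m = 38.000000
Periods per year m = 2; per-period yield y/m = 0.016500
Number of cashflows N = 6
Cashflows (t years, CF_t, discount factor 1/(1+y/m)^(m*t), PV):
  t = 0.5000: CF_t = 38.000000, DF = 0.983768, PV = 37.383178
  t = 1.0000: CF_t = 38.000000, DF = 0.967799, PV = 36.776368
  t = 1.5000: CF_t = 38.000000, DF = 0.952090, PV = 36.179407
  t = 2.0000: CF_t = 38.000000, DF = 0.936635, PV = 35.592137
  t = 2.5000: CF_t = 38.000000, DF = 0.921432, PV = 35.014399
  t = 3.0000: CF_t = 1038.000000, DF = 0.906475, PV = 940.920771
Price P = sum_t PV_t = 1121.866260
Convexity numerator sum_t t*(t + 1/m) * CF_t / (1+y/m)^(m*t + 2):
  t = 0.5000: term = 18.089704
  t = 1.0000: term = 53.388206
  t = 1.5000: term = 105.043198
  t = 2.0000: term = 172.230199
  t = 2.5000: term = 254.151794
  t = 3.0000: term = 9561.534333
Convexity = (1/P) * sum = 10164.437433 / 1121.866260 = 9.060293


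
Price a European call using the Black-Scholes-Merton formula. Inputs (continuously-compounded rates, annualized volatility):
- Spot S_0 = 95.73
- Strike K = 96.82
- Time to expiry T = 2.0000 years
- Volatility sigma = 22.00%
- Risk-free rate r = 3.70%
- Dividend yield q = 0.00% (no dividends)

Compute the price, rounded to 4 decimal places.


Answer: Price = 14.6130

Derivation:
d1 = (ln(S/K) + (r - q + 0.5*sigma^2) * T) / (sigma * sqrt(T)) = 0.35701868
d2 = d1 - sigma * sqrt(T) = 0.04589169
exp(-rT) = 0.92867169; exp(-qT) = 1.00000000
C = S_0 * exp(-qT) * N(d1) - K * exp(-rT) * N(d2)
N(d1) = 0.63946109; N(d2) = 0.51830171
C = 95.7300 * 1.00000000 * 0.63946109 - 96.8200 * 0.92867169 * 0.51830171 = 14.6130


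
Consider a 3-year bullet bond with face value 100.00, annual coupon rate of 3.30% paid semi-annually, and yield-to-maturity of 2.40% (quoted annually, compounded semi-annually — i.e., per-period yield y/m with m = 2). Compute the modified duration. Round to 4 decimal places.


Answer: Modified duration = 2.8485

Derivation:
Coupon per period c = face * coupon_rate / m = 1.650000
Periods per year m = 2; per-period yield y/m = 0.012000
Number of cashflows N = 6
Cashflows (t years, CF_t, discount factor 1/(1+y/m)^(m*t), PV):
  t = 0.5000: CF_t = 1.650000, DF = 0.988142, PV = 1.630435
  t = 1.0000: CF_t = 1.650000, DF = 0.976425, PV = 1.611102
  t = 1.5000: CF_t = 1.650000, DF = 0.964847, PV = 1.591998
  t = 2.0000: CF_t = 1.650000, DF = 0.953406, PV = 1.573120
  t = 2.5000: CF_t = 1.650000, DF = 0.942101, PV = 1.554467
  t = 3.0000: CF_t = 101.650000, DF = 0.930930, PV = 94.629012
Price P = sum_t PV_t = 102.590133
First compute Macaulay numerator sum_t t * PV_t:
  t * PV_t at t = 0.5000: 0.815217
  t * PV_t at t = 1.0000: 1.611102
  t * PV_t at t = 1.5000: 2.387996
  t * PV_t at t = 2.0000: 3.146240
  t * PV_t at t = 2.5000: 3.886166
  t * PV_t at t = 3.0000: 283.887037
Macaulay duration D = 295.733759 / 102.590133 = 2.882673
Modified duration = D / (1 + y/m) = 2.882673 / (1 + 0.012000) = 2.848491


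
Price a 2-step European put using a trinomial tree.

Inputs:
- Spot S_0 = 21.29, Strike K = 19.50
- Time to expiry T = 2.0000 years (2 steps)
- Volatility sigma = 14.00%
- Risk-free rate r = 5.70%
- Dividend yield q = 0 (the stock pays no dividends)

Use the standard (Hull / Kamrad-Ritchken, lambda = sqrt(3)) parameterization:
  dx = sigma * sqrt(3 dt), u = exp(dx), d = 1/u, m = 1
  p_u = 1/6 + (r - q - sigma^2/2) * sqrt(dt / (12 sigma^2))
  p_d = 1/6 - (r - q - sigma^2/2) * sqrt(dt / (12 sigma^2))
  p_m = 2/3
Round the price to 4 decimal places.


Answer: Price = V(0,0) = 0.2579

Derivation:
dt = T/N = 1.000000; dx = sigma*sqrt(3*dt) = 0.242487
u = exp(dx) = 1.274415; d = 1/u = 0.784674
p_u = 0.263991, p_m = 0.666667, p_d = 0.069342
Discount per step: exp(-r*dt) = 0.944594
Stock lattice S(k, j) with j the centered position index:
  k=0: S(0,+0) = 21.2900
  k=1: S(1,-1) = 16.7057; S(1,+0) = 21.2900; S(1,+1) = 27.1323
  k=2: S(2,-2) = 13.1085; S(2,-1) = 16.7057; S(2,+0) = 21.2900; S(2,+1) = 27.1323; S(2,+2) = 34.5778
Terminal payoffs V(N, j) = max(K - S_T, 0):
  V(2,-2) = 6.391469; V(2,-1) = 2.794294; V(2,+0) = 0.000000; V(2,+1) = 0.000000; V(2,+2) = 0.000000
Backward induction: V(k, j) = exp(-r*dt) * [p_u * V(k+1, j+1) + p_m * V(k+1, j) + p_d * V(k+1, j-1)]
  V(1,-1) = exp(-r*dt) * [p_u*0.000000 + p_m*2.794294 + p_d*6.391469] = 2.178290
  V(1,+0) = exp(-r*dt) * [p_u*0.000000 + p_m*0.000000 + p_d*2.794294] = 0.183026
  V(1,+1) = exp(-r*dt) * [p_u*0.000000 + p_m*0.000000 + p_d*0.000000] = 0.000000
  V(0,+0) = exp(-r*dt) * [p_u*0.000000 + p_m*0.183026 + p_d*2.178290] = 0.257935
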